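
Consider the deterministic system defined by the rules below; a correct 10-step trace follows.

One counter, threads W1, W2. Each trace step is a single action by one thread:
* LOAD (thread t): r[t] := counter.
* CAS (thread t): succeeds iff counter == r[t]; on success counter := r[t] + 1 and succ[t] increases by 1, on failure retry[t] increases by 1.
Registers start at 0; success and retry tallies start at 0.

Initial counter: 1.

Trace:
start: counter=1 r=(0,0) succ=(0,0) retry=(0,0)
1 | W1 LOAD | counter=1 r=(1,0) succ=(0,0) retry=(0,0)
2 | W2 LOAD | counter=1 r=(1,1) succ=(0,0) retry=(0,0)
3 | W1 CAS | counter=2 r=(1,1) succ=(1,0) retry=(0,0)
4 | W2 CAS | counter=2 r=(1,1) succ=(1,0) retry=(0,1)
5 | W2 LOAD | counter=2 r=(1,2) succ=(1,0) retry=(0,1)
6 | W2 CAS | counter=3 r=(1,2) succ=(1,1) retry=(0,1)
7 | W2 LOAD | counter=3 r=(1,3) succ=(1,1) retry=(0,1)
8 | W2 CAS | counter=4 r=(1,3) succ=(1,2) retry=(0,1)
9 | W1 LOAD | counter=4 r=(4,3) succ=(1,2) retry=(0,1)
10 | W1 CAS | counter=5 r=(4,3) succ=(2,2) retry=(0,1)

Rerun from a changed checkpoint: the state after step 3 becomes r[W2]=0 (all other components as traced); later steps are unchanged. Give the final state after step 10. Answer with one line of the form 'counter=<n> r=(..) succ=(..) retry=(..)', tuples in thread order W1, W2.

counter=5 r=(4,3) succ=(2,2) retry=(0,1)

state after step 3 := counter=2 r=(1,0) succ=(1,0) retry=(0,0)
4 | W2 CAS | counter=2 r=(1,0) succ=(1,0) retry=(0,1)
5 | W2 LOAD | counter=2 r=(1,2) succ=(1,0) retry=(0,1)
6 | W2 CAS | counter=3 r=(1,2) succ=(1,1) retry=(0,1)
7 | W2 LOAD | counter=3 r=(1,3) succ=(1,1) retry=(0,1)
8 | W2 CAS | counter=4 r=(1,3) succ=(1,2) retry=(0,1)
9 | W1 LOAD | counter=4 r=(4,3) succ=(1,2) retry=(0,1)
10 | W1 CAS | counter=5 r=(4,3) succ=(2,2) retry=(0,1)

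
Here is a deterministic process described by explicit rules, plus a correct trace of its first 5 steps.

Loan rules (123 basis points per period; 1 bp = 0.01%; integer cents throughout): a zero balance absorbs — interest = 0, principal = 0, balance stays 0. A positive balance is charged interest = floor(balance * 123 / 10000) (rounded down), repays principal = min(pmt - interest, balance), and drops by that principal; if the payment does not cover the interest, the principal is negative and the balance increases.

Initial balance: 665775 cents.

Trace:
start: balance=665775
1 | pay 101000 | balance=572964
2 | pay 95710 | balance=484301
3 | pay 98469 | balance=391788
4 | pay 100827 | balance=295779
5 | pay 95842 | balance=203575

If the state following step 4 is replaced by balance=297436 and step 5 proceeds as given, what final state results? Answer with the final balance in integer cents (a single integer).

state after step 4 := balance=297436
5 | pay 95842 | balance=205252

205252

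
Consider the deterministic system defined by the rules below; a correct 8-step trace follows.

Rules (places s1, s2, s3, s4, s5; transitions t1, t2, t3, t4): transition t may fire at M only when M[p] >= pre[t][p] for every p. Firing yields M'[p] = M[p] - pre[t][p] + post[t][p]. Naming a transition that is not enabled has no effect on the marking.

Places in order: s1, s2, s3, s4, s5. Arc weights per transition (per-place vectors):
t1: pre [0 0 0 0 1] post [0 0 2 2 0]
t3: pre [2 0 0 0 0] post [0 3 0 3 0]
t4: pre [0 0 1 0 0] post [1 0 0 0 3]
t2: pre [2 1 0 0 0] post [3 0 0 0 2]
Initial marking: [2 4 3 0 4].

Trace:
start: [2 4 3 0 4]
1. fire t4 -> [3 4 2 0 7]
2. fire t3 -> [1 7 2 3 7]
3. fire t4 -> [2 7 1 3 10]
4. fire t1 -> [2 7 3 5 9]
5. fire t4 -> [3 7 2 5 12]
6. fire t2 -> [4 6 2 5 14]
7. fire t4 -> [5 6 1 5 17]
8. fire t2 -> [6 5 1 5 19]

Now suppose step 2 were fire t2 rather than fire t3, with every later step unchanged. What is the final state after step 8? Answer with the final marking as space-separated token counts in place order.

(re-executing from step 2 with the substitution; state before step 2: [3 4 2 0 7])
2. fire t2 -> [4 3 2 0 9]
3. fire t4 -> [5 3 1 0 12]
4. fire t1 -> [5 3 3 2 11]
5. fire t4 -> [6 3 2 2 14]
6. fire t2 -> [7 2 2 2 16]
7. fire t4 -> [8 2 1 2 19]
8. fire t2 -> [9 1 1 2 21]

9 1 1 2 21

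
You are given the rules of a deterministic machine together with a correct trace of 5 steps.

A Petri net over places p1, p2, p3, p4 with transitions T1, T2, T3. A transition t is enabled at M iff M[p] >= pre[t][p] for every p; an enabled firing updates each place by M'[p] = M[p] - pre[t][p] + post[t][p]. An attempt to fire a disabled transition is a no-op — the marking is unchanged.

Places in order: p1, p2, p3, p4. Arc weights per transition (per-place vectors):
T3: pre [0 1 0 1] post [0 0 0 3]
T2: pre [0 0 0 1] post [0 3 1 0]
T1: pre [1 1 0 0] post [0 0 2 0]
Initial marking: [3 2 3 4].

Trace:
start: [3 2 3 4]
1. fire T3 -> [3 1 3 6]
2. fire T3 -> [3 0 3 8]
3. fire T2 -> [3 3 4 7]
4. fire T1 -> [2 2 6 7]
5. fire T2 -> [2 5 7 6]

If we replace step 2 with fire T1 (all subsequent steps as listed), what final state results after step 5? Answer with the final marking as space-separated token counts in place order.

(re-executing from step 2 with the substitution; state before step 2: [3 1 3 6])
2. fire T1 -> [2 0 5 6]
3. fire T2 -> [2 3 6 5]
4. fire T1 -> [1 2 8 5]
5. fire T2 -> [1 5 9 4]

1 5 9 4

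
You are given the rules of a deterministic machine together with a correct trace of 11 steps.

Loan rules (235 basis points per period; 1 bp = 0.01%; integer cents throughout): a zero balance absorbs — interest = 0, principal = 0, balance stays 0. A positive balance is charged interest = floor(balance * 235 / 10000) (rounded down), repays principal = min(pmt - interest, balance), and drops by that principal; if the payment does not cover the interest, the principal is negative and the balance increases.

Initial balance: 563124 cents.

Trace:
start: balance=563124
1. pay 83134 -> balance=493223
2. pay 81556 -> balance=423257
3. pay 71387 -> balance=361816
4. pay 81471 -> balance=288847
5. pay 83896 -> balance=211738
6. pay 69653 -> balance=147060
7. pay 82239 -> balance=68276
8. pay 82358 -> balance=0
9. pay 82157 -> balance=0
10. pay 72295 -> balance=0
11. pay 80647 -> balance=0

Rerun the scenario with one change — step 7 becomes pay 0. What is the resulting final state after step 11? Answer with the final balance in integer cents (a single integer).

(re-executing from step 7 with the substitution; state before step 7: balance=147060)
7. pay 0 -> balance=150515
8. pay 82358 -> balance=71694
9. pay 82157 -> balance=0
10. pay 72295 -> balance=0
11. pay 80647 -> balance=0

0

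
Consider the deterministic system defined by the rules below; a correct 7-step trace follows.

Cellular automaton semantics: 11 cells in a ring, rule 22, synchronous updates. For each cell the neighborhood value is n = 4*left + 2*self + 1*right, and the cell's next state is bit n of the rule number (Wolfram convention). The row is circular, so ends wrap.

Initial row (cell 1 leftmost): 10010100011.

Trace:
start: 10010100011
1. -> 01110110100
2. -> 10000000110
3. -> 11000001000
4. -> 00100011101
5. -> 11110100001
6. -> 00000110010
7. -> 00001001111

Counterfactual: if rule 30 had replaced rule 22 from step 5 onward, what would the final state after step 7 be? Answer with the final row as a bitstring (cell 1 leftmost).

10001101010

(re-executing steps 5..7 under rule 30; state before step 5: 00100011101)
5. -> 11110110001
6. -> 00000101011
7. -> 10001101010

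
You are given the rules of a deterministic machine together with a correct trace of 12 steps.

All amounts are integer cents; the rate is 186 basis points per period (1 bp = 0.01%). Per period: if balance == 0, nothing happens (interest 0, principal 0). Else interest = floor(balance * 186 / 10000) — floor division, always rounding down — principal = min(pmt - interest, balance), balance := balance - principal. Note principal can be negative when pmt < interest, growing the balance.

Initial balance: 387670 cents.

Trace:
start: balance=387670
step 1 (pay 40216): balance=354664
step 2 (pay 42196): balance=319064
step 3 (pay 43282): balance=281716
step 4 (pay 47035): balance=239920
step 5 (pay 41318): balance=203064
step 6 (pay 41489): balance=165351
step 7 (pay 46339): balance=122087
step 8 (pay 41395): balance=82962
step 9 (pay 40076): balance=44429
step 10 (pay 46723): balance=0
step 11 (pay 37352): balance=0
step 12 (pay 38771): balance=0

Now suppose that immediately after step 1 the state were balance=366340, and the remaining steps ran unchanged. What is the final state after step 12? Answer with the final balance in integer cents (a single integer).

state after step 1 := balance=366340
step 2 (pay 42196): balance=330957
step 3 (pay 43282): balance=293830
step 4 (pay 47035): balance=252260
step 5 (pay 41318): balance=215634
step 6 (pay 41489): balance=178155
step 7 (pay 46339): balance=135129
step 8 (pay 41395): balance=96247
step 9 (pay 40076): balance=57961
step 10 (pay 46723): balance=12316
step 11 (pay 37352): balance=0
step 12 (pay 38771): balance=0

0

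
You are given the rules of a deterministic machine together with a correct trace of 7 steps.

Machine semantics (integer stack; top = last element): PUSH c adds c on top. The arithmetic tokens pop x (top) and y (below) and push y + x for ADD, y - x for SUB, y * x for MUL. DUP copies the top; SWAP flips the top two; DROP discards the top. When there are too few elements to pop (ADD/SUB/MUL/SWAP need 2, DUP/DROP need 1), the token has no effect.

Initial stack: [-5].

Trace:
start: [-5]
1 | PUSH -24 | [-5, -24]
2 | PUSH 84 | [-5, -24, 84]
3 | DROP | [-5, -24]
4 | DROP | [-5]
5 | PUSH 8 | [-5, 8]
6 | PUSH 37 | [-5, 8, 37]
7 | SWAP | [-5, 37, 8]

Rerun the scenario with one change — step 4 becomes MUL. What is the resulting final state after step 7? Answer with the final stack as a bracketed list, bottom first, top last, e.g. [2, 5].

[120, 37, 8]

(re-executing from step 4 with the substitution; state before step 4: [-5, -24])
4 | MUL | [120]
5 | PUSH 8 | [120, 8]
6 | PUSH 37 | [120, 8, 37]
7 | SWAP | [120, 37, 8]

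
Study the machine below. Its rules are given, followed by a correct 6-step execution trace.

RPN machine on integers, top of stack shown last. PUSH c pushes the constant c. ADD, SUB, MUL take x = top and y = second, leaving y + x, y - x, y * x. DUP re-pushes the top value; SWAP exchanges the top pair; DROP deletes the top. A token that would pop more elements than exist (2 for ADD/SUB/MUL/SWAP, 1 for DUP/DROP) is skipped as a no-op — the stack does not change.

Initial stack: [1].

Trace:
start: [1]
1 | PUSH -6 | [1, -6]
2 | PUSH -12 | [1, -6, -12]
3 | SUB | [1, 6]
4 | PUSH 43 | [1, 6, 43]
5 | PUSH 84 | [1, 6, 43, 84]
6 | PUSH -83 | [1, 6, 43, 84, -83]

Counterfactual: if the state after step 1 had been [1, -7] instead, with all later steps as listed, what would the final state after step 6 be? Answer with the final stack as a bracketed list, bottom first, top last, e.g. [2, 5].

[1, 5, 43, 84, -83]

state after step 1 := [1, -7]
2 | PUSH -12 | [1, -7, -12]
3 | SUB | [1, 5]
4 | PUSH 43 | [1, 5, 43]
5 | PUSH 84 | [1, 5, 43, 84]
6 | PUSH -83 | [1, 5, 43, 84, -83]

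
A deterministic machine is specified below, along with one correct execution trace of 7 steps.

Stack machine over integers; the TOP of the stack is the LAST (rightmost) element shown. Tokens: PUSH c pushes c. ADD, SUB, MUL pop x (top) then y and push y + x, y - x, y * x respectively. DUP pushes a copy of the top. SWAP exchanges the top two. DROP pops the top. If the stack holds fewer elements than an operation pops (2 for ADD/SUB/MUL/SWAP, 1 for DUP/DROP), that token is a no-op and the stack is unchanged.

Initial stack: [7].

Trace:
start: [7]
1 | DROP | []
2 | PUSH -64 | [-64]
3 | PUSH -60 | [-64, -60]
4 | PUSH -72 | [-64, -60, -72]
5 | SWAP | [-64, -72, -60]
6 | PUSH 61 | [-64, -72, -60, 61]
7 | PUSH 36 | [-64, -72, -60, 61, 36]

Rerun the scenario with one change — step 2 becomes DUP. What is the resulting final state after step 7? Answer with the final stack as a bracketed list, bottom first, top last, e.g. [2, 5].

(re-executing from step 2 with the substitution; state before step 2: [])
2 | DUP | []
3 | PUSH -60 | [-60]
4 | PUSH -72 | [-60, -72]
5 | SWAP | [-72, -60]
6 | PUSH 61 | [-72, -60, 61]
7 | PUSH 36 | [-72, -60, 61, 36]

[-72, -60, 61, 36]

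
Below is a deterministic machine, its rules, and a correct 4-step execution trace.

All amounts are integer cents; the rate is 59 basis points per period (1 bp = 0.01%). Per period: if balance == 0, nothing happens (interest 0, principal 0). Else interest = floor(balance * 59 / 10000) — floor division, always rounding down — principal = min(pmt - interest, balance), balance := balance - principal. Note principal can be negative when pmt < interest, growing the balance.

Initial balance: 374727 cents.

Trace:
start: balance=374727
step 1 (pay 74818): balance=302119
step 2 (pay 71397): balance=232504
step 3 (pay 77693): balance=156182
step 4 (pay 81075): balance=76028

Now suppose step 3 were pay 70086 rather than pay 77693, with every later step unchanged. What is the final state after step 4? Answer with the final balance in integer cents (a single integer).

(re-executing from step 3 with the substitution; state before step 3: balance=232504)
step 3 (pay 70086): balance=163789
step 4 (pay 81075): balance=83680

83680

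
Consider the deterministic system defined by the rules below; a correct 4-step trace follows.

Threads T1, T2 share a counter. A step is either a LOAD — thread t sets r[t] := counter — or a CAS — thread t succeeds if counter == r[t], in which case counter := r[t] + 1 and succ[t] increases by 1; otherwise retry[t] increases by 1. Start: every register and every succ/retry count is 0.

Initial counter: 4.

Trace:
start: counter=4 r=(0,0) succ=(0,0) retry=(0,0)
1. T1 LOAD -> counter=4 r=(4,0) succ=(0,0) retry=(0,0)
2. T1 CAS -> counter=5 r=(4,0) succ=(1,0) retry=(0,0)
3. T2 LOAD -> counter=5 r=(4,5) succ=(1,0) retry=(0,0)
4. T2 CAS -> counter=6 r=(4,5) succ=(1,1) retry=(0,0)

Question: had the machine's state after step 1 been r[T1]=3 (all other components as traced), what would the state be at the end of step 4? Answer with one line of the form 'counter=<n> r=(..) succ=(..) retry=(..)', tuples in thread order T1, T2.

state after step 1 := counter=4 r=(3,0) succ=(0,0) retry=(0,0)
2. T1 CAS -> counter=4 r=(3,0) succ=(0,0) retry=(1,0)
3. T2 LOAD -> counter=4 r=(3,4) succ=(0,0) retry=(1,0)
4. T2 CAS -> counter=5 r=(3,4) succ=(0,1) retry=(1,0)

counter=5 r=(3,4) succ=(0,1) retry=(1,0)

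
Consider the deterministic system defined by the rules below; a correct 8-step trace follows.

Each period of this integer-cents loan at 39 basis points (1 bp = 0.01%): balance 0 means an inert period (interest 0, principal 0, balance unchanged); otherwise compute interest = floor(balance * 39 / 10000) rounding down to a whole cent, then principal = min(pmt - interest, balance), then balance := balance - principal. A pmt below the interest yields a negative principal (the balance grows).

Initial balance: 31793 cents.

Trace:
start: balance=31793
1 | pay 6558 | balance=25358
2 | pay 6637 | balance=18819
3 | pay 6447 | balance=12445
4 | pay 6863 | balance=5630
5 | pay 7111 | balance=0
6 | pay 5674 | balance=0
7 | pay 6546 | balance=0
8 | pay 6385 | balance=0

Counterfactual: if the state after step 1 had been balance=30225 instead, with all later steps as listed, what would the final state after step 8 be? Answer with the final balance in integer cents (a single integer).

state after step 1 := balance=30225
2 | pay 6637 | balance=23705
3 | pay 6447 | balance=17350
4 | pay 6863 | balance=10554
5 | pay 7111 | balance=3484
6 | pay 5674 | balance=0
7 | pay 6546 | balance=0
8 | pay 6385 | balance=0

0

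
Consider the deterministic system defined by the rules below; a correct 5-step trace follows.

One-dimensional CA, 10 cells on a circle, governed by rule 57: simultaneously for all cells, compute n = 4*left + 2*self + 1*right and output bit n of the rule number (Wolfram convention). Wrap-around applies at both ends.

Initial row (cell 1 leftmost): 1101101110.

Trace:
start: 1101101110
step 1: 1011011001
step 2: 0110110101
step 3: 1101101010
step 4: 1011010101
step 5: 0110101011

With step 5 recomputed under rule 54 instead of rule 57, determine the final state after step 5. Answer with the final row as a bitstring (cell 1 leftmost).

(re-executing step 5 under rule 54; state before step 5: 1011010101)
step 5: 0100111110

0100111110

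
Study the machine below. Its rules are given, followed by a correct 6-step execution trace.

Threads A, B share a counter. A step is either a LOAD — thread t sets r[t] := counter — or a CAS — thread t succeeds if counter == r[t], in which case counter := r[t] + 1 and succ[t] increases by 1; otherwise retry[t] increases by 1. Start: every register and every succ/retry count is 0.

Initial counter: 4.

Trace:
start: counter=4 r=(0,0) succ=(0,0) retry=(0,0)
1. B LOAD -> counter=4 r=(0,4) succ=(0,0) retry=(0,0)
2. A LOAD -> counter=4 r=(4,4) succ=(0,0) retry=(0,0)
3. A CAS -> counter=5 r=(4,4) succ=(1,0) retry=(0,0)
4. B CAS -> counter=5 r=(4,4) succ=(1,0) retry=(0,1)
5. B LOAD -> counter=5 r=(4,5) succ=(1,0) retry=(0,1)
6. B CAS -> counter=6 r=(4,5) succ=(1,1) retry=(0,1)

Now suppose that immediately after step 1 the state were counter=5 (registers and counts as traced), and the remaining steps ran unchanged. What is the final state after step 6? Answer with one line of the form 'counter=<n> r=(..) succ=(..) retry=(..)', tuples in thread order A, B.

counter=7 r=(5,6) succ=(1,1) retry=(0,1)

state after step 1 := counter=5 r=(0,4) succ=(0,0) retry=(0,0)
2. A LOAD -> counter=5 r=(5,4) succ=(0,0) retry=(0,0)
3. A CAS -> counter=6 r=(5,4) succ=(1,0) retry=(0,0)
4. B CAS -> counter=6 r=(5,4) succ=(1,0) retry=(0,1)
5. B LOAD -> counter=6 r=(5,6) succ=(1,0) retry=(0,1)
6. B CAS -> counter=7 r=(5,6) succ=(1,1) retry=(0,1)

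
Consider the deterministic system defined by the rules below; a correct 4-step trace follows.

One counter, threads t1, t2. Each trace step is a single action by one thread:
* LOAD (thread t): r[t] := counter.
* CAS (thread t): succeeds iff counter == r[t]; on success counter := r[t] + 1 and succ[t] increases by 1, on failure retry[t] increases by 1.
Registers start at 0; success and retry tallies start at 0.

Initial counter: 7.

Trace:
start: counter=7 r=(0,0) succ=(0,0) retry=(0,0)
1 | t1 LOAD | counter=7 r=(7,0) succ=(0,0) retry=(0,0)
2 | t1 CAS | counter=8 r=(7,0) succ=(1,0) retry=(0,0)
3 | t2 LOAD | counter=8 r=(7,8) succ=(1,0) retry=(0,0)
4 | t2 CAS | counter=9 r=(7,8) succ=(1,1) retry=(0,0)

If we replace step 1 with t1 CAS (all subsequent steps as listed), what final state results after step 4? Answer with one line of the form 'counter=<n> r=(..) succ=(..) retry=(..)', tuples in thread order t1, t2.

counter=8 r=(0,7) succ=(0,1) retry=(2,0)

(re-executing from step 1 with the substitution; state before step 1: counter=7 r=(0,0) succ=(0,0) retry=(0,0))
1 | t1 CAS | counter=7 r=(0,0) succ=(0,0) retry=(1,0)
2 | t1 CAS | counter=7 r=(0,0) succ=(0,0) retry=(2,0)
3 | t2 LOAD | counter=7 r=(0,7) succ=(0,0) retry=(2,0)
4 | t2 CAS | counter=8 r=(0,7) succ=(0,1) retry=(2,0)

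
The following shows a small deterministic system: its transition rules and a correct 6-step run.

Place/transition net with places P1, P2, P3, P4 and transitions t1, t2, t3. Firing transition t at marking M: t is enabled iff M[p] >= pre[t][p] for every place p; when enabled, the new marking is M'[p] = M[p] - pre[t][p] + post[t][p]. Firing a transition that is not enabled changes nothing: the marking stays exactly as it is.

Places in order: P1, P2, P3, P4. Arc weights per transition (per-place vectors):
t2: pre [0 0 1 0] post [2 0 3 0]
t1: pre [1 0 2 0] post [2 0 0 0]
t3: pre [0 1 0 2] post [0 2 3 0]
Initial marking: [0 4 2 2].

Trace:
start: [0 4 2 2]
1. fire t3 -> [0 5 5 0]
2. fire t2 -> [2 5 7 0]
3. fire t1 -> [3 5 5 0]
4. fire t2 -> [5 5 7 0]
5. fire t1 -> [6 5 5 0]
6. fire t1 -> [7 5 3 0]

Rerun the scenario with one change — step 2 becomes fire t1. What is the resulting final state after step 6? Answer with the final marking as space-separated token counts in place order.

4 5 3 0

(re-executing from step 2 with the substitution; state before step 2: [0 5 5 0])
2. fire t1 -> [0 5 5 0]
3. fire t1 -> [0 5 5 0]
4. fire t2 -> [2 5 7 0]
5. fire t1 -> [3 5 5 0]
6. fire t1 -> [4 5 3 0]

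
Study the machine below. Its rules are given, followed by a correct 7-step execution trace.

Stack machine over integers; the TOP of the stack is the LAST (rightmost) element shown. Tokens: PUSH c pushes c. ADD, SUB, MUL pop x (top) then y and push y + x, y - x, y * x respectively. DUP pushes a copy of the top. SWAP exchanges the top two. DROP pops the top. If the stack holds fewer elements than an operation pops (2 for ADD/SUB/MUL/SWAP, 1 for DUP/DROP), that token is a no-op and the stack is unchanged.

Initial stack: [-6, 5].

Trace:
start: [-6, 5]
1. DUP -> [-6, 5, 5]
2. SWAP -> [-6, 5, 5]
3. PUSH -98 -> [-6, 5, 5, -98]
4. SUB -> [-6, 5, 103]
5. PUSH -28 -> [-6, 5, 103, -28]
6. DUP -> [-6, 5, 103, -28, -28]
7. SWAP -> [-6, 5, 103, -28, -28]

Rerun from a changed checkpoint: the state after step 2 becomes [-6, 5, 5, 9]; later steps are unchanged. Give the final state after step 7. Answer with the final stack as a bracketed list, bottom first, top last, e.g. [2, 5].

[-6, 5, 5, 107, -28, -28]

state after step 2 := [-6, 5, 5, 9]
3. PUSH -98 -> [-6, 5, 5, 9, -98]
4. SUB -> [-6, 5, 5, 107]
5. PUSH -28 -> [-6, 5, 5, 107, -28]
6. DUP -> [-6, 5, 5, 107, -28, -28]
7. SWAP -> [-6, 5, 5, 107, -28, -28]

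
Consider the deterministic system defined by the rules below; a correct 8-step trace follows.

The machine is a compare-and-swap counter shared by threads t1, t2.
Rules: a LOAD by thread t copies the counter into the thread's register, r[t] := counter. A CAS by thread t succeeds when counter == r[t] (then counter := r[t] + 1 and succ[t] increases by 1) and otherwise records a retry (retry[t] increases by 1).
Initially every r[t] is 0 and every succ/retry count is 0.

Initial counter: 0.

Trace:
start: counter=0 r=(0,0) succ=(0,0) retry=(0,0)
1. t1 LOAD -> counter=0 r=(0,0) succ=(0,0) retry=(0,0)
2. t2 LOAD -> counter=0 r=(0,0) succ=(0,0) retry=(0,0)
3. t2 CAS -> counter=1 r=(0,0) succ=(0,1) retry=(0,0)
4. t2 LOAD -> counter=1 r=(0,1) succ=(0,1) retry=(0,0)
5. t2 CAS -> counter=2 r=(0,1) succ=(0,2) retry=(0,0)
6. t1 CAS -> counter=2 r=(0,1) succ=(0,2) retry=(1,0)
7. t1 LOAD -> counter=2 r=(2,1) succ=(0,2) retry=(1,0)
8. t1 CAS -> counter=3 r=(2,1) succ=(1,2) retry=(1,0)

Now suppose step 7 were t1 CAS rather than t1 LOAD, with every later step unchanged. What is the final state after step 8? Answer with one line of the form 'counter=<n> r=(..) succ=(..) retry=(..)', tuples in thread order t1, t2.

counter=2 r=(0,1) succ=(0,2) retry=(3,0)

(re-executing from step 7 with the substitution; state before step 7: counter=2 r=(0,1) succ=(0,2) retry=(1,0))
7. t1 CAS -> counter=2 r=(0,1) succ=(0,2) retry=(2,0)
8. t1 CAS -> counter=2 r=(0,1) succ=(0,2) retry=(3,0)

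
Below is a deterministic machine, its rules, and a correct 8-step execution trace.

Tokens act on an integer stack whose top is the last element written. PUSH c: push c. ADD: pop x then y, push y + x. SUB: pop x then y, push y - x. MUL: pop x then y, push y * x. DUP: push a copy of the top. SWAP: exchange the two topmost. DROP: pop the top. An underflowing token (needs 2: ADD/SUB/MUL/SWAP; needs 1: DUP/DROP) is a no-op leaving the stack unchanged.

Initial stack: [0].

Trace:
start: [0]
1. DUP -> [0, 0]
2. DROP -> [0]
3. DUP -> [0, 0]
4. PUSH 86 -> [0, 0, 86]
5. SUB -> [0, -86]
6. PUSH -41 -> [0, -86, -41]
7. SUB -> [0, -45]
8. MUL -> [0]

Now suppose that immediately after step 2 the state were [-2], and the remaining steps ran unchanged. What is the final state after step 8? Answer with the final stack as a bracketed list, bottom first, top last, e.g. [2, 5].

state after step 2 := [-2]
3. DUP -> [-2, -2]
4. PUSH 86 -> [-2, -2, 86]
5. SUB -> [-2, -88]
6. PUSH -41 -> [-2, -88, -41]
7. SUB -> [-2, -47]
8. MUL -> [94]

[94]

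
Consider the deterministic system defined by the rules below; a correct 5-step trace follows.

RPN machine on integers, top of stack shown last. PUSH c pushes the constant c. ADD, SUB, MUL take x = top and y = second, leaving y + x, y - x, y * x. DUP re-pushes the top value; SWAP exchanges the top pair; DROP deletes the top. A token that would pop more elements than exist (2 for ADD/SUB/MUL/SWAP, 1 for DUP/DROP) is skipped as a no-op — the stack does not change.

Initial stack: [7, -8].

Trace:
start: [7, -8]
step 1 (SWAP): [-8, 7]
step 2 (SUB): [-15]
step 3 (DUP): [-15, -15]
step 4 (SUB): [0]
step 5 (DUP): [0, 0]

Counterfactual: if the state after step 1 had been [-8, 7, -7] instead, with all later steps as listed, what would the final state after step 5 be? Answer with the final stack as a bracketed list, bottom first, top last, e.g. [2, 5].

[-8, 0, 0]

state after step 1 := [-8, 7, -7]
step 2 (SUB): [-8, 14]
step 3 (DUP): [-8, 14, 14]
step 4 (SUB): [-8, 0]
step 5 (DUP): [-8, 0, 0]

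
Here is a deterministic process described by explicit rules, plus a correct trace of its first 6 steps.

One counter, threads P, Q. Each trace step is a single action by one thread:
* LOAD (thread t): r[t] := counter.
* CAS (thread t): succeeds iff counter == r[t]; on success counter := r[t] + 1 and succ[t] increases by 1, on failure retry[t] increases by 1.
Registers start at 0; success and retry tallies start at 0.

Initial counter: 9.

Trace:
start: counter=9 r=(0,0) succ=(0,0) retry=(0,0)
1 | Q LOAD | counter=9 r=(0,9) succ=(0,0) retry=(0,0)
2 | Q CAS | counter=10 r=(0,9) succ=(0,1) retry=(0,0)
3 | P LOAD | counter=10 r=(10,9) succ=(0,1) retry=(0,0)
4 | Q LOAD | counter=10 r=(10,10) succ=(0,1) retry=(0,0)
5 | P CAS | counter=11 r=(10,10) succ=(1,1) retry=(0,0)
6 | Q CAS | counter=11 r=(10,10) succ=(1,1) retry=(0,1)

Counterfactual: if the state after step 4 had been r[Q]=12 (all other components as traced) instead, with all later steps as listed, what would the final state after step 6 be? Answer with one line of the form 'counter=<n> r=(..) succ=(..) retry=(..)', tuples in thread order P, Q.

state after step 4 := counter=10 r=(10,12) succ=(0,1) retry=(0,0)
5 | P CAS | counter=11 r=(10,12) succ=(1,1) retry=(0,0)
6 | Q CAS | counter=11 r=(10,12) succ=(1,1) retry=(0,1)

counter=11 r=(10,12) succ=(1,1) retry=(0,1)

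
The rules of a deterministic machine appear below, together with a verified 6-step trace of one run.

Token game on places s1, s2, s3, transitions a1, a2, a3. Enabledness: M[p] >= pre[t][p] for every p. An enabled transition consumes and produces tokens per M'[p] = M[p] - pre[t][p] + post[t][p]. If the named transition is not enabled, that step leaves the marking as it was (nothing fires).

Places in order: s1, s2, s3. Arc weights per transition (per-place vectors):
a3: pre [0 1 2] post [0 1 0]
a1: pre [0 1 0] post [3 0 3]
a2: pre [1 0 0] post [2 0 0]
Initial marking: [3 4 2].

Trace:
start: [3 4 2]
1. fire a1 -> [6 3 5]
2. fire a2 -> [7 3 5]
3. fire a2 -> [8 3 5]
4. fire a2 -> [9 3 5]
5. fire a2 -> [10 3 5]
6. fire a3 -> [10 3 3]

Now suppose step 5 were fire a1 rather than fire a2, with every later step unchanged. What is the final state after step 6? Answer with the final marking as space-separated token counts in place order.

12 2 6

(re-executing from step 5 with the substitution; state before step 5: [9 3 5])
5. fire a1 -> [12 2 8]
6. fire a3 -> [12 2 6]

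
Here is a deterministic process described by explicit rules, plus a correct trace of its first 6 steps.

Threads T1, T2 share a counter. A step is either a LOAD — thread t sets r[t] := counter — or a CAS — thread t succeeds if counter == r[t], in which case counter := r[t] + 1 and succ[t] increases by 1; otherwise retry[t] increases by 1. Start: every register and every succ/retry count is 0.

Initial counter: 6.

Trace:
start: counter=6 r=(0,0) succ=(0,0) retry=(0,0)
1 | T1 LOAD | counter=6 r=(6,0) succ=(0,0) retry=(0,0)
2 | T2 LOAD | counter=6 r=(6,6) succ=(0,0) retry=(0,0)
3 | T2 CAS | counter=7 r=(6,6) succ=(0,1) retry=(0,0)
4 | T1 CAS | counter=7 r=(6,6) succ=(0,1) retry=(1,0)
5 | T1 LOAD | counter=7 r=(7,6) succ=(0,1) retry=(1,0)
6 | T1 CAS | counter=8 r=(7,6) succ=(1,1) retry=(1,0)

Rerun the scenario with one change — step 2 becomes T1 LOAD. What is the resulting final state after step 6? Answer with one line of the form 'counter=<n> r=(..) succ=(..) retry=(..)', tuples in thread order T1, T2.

(re-executing from step 2 with the substitution; state before step 2: counter=6 r=(6,0) succ=(0,0) retry=(0,0))
2 | T1 LOAD | counter=6 r=(6,0) succ=(0,0) retry=(0,0)
3 | T2 CAS | counter=6 r=(6,0) succ=(0,0) retry=(0,1)
4 | T1 CAS | counter=7 r=(6,0) succ=(1,0) retry=(0,1)
5 | T1 LOAD | counter=7 r=(7,0) succ=(1,0) retry=(0,1)
6 | T1 CAS | counter=8 r=(7,0) succ=(2,0) retry=(0,1)

counter=8 r=(7,0) succ=(2,0) retry=(0,1)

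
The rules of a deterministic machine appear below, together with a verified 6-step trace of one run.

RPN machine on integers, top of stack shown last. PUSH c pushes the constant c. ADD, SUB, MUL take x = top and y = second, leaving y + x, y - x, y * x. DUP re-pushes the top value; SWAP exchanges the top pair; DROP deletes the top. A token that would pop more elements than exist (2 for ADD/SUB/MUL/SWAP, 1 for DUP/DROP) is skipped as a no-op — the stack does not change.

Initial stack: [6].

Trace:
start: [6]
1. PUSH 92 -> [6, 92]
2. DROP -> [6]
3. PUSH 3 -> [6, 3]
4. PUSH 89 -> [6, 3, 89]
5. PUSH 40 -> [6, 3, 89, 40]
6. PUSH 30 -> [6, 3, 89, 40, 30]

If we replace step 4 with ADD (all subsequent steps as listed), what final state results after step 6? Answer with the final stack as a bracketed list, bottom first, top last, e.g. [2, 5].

(re-executing from step 4 with the substitution; state before step 4: [6, 3])
4. ADD -> [9]
5. PUSH 40 -> [9, 40]
6. PUSH 30 -> [9, 40, 30]

[9, 40, 30]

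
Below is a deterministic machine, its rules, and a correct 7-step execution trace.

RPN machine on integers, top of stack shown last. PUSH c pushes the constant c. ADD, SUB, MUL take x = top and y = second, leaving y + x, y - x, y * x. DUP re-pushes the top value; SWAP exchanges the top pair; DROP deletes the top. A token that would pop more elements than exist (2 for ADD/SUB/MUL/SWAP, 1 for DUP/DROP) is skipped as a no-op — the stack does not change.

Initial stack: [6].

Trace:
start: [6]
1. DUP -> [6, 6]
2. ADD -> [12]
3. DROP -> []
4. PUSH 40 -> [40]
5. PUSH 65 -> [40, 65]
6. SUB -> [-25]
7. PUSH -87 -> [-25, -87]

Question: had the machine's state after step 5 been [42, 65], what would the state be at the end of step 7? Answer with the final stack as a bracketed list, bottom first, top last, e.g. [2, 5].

state after step 5 := [42, 65]
6. SUB -> [-23]
7. PUSH -87 -> [-23, -87]

[-23, -87]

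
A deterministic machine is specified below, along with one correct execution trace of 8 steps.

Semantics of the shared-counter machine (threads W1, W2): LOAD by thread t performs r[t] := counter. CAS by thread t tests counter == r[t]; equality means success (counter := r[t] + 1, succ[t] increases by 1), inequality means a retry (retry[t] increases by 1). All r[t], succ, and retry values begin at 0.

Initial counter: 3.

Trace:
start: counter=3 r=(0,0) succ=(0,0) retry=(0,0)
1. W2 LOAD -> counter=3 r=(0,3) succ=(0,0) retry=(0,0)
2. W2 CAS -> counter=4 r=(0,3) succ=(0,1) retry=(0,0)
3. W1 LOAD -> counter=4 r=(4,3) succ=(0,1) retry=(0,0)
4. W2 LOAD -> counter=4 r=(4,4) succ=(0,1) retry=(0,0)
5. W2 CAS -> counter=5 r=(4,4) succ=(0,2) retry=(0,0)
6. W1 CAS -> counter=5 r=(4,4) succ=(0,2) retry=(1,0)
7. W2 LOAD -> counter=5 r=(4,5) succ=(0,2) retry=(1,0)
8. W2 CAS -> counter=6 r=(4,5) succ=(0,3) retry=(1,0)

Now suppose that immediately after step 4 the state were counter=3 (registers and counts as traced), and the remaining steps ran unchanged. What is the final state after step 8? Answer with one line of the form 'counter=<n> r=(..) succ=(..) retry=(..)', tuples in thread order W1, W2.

state after step 4 := counter=3 r=(4,4) succ=(0,1) retry=(0,0)
5. W2 CAS -> counter=3 r=(4,4) succ=(0,1) retry=(0,1)
6. W1 CAS -> counter=3 r=(4,4) succ=(0,1) retry=(1,1)
7. W2 LOAD -> counter=3 r=(4,3) succ=(0,1) retry=(1,1)
8. W2 CAS -> counter=4 r=(4,3) succ=(0,2) retry=(1,1)

counter=4 r=(4,3) succ=(0,2) retry=(1,1)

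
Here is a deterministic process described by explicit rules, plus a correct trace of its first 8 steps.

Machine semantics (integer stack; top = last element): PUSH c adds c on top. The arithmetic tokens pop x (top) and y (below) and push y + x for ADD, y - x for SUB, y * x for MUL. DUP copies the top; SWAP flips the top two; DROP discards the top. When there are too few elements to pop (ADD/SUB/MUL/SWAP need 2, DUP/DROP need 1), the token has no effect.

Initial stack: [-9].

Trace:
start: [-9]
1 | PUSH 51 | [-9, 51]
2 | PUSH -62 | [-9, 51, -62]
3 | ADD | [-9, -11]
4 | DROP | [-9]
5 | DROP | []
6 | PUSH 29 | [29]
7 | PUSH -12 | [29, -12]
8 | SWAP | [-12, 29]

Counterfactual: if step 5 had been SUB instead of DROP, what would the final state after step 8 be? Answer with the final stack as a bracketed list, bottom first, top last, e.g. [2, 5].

[-9, -12, 29]

(re-executing from step 5 with the substitution; state before step 5: [-9])
5 | SUB | [-9]
6 | PUSH 29 | [-9, 29]
7 | PUSH -12 | [-9, 29, -12]
8 | SWAP | [-9, -12, 29]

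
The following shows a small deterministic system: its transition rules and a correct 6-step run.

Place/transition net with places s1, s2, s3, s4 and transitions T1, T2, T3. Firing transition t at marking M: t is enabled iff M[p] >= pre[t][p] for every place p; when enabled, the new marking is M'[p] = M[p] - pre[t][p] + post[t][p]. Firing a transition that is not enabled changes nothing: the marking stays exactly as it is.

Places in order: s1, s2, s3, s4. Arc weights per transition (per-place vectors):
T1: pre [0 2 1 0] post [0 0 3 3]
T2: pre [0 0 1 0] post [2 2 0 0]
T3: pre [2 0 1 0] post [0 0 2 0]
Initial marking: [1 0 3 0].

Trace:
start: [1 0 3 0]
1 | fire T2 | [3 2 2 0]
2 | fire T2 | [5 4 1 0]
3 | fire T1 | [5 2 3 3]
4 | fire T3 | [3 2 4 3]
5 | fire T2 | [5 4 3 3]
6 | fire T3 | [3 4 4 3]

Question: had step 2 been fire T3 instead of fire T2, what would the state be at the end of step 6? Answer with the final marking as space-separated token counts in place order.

(re-executing from step 2 with the substitution; state before step 2: [3 2 2 0])
2 | fire T3 | [1 2 3 0]
3 | fire T1 | [1 0 5 3]
4 | fire T3 | [1 0 5 3]
5 | fire T2 | [3 2 4 3]
6 | fire T3 | [1 2 5 3]

1 2 5 3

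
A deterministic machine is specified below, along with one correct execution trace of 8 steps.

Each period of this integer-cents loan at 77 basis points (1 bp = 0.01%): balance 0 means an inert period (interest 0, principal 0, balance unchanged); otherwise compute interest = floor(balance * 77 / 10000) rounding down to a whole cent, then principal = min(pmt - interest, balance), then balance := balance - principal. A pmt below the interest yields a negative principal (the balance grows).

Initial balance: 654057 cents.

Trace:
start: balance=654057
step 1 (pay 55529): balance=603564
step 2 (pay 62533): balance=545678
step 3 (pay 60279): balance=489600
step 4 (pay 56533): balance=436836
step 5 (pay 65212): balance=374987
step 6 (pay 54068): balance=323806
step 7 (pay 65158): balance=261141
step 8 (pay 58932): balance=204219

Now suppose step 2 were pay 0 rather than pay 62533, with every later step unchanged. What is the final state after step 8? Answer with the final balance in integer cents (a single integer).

269699

(re-executing from step 2 with the substitution; state before step 2: balance=603564)
step 2 (pay 0): balance=608211
step 3 (pay 60279): balance=552615
step 4 (pay 56533): balance=500337
step 5 (pay 65212): balance=438977
step 6 (pay 54068): balance=388289
step 7 (pay 65158): balance=326120
step 8 (pay 58932): balance=269699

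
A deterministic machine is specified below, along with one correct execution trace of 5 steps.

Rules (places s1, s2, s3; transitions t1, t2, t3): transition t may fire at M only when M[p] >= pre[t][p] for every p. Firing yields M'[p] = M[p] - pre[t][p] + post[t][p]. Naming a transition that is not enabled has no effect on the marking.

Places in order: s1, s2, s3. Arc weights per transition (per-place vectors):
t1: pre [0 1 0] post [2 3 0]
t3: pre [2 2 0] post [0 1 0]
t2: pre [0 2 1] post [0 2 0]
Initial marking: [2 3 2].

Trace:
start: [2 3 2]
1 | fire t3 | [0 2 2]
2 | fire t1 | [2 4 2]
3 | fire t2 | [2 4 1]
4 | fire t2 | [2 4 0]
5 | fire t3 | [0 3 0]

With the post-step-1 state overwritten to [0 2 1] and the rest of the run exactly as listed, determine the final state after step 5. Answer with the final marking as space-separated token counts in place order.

0 3 0

state after step 1 := [0 2 1]
2 | fire t1 | [2 4 1]
3 | fire t2 | [2 4 0]
4 | fire t2 | [2 4 0]
5 | fire t3 | [0 3 0]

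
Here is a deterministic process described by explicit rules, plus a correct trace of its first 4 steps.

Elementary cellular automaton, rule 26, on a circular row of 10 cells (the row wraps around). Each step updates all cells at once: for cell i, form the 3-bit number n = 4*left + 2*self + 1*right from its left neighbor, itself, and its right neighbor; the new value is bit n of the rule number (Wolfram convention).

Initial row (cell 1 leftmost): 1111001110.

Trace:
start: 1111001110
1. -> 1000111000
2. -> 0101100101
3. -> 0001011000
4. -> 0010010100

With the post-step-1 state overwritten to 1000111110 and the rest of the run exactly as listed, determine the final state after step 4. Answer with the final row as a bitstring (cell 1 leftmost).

state after step 1 := 1000111110
2. -> 0101100000
3. -> 1001010000
4. -> 0110001001

0110001001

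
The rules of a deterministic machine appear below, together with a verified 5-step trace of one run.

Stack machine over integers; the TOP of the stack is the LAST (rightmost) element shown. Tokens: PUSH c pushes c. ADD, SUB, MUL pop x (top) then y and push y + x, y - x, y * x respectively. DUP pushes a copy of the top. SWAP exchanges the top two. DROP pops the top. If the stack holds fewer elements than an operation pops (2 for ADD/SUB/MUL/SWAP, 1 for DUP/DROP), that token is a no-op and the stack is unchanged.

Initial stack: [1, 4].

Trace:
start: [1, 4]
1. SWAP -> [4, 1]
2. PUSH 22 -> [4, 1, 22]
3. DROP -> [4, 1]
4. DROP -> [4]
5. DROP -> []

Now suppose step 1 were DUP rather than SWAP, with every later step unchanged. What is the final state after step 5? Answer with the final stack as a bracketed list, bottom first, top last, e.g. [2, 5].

[1]

(re-executing from step 1 with the substitution; state before step 1: [1, 4])
1. DUP -> [1, 4, 4]
2. PUSH 22 -> [1, 4, 4, 22]
3. DROP -> [1, 4, 4]
4. DROP -> [1, 4]
5. DROP -> [1]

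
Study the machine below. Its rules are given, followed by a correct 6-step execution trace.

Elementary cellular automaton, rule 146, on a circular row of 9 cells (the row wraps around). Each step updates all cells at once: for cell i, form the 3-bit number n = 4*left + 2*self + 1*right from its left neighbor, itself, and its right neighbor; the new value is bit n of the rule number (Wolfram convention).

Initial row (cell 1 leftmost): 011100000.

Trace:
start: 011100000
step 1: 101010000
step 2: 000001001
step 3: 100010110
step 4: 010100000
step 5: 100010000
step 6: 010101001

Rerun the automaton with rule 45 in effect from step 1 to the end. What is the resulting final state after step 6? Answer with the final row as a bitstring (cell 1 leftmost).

111011101

(re-executing steps 1..6 under rule 45; state before step 1: 011100000)
step 1: 010001111
step 2: 110101000
step 3: 101111010
step 4: 111000111
step 5: 000010100
step 6: 111011101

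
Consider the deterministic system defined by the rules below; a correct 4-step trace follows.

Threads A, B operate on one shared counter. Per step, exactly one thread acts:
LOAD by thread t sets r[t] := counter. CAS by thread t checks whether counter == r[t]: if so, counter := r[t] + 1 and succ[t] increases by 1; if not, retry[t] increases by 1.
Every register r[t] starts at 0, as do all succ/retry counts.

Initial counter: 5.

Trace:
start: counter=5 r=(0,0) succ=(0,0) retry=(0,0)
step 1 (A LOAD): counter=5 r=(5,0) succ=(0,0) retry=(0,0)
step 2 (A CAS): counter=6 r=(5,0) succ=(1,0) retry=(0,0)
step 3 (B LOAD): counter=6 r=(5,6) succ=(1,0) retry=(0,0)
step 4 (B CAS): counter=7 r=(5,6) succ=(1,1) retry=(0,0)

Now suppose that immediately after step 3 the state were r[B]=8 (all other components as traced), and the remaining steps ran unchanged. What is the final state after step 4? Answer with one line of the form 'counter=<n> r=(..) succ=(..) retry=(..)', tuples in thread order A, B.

counter=6 r=(5,8) succ=(1,0) retry=(0,1)

state after step 3 := counter=6 r=(5,8) succ=(1,0) retry=(0,0)
step 4 (B CAS): counter=6 r=(5,8) succ=(1,0) retry=(0,1)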